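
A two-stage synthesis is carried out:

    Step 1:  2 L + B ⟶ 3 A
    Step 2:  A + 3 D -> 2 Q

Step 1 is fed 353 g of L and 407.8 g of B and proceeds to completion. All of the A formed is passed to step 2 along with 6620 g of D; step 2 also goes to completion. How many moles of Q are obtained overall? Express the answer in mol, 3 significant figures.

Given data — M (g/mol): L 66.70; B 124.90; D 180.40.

15.9 mol

Step 1:
n(L) = 353.0 / 66.70 = 5.292 mol
n(B) = 407.8 / 124.90 = 3.265 mol
n/ν for L = 5.292/2 = 2.646
n/ν for B = 3.265/1 = 3.265
Smallest n/ν is L → limiting reagent.
n(A) produced = (3/2) × 5.292 = 7.938 mol
Step 2:
n(A) available = 7.938 mol
n(D) = 6620 / 180.40 = 36.70 mol
n/ν for A = 7.938/1 = 7.938
n/ν for D = 36.70/3 = 12.23
Smallest n/ν is A → limiting reagent.
n(Q) = (2/1) × 7.938 = 15.88 mol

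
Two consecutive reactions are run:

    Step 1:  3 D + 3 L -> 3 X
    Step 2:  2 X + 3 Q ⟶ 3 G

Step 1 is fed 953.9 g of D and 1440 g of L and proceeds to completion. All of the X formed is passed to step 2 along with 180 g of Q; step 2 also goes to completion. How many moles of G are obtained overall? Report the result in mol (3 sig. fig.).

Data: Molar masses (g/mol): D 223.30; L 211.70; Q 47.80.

Step 1:
n(D) = 953.9 / 223.30 = 4.272 mol
n(L) = 1440 / 211.70 = 6.802 mol
n/ν → D: 1.424, L: 2.267; D is limiting.
n(X) produced = (3/3) × 4.272 = 4.272 mol
Step 2:
n(X) available = 4.272 mol
n(Q) = 180.0 / 47.80 = 3.766 mol
n/ν → X: 2.136, Q: 1.255; Q is limiting.
n(G) = (3/3) × 3.766 = 3.766 mol

3.77 mol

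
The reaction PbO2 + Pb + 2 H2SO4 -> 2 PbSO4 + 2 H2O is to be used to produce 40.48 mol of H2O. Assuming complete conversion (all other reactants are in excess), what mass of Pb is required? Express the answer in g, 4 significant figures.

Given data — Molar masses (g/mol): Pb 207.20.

n(H2O) = 40.48 mol
n(Pb) = (1/2) × 40.48 = 20.24 mol
mass = 20.24 × 207.20 = 4194 g

4194 g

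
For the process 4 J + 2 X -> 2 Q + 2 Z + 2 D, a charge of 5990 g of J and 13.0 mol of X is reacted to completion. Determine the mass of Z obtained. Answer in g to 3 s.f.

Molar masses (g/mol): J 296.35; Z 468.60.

n(J) = 5990 / 296.35 = 20.21 mol
n(X) = 13.00 mol
n/ν for J = 20.21/4 = 5.053
n/ν for X = 13.00/2 = 6.500
Smallest n/ν is J → limiting reagent.
n(Z) = (2/4) × 20.21 = 10.11 mol
mass = 10.11 × 468.60 = 4738 g

4740 g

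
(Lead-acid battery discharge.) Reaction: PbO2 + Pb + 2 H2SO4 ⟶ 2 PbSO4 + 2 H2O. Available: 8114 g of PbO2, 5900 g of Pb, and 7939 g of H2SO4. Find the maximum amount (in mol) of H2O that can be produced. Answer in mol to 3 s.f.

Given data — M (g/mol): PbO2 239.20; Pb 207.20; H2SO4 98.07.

n(PbO2) = 8114 / 239.20 = 33.92 mol
n(Pb) = 5900 / 207.20 = 28.47 mol
n(H2SO4) = 7939 / 98.07 = 80.95 mol
n/ν for PbO2 = 33.92/1 = 33.92
n/ν for Pb = 28.47/1 = 28.47
n/ν for H2SO4 = 80.95/2 = 40.48
Smallest n/ν is Pb → limiting reagent.
n(H2O) = (2/1) × 28.47 = 56.94 mol

56.9 mol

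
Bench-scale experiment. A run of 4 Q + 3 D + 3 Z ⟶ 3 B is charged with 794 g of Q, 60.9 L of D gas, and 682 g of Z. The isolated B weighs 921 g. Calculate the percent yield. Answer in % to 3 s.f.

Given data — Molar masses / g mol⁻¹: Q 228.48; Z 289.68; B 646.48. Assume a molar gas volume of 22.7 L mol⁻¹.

n(Q) = 794.0 / 228.48 = 3.475 mol
n(D) = 60.90 / 22.7 = 2.683 mol
n(Z) = 682.0 / 289.68 = 2.354 mol
n/ν for Q = 3.475/4 = 0.8688
n/ν for D = 2.683/3 = 0.8943
n/ν for Z = 2.354/3 = 0.7847
Smallest n/ν is Z → limiting reagent.
theoretical n(B) = (3/3) × 2.354 = 2.354 mol → 1522 g
% yield = 921 / 1522 × 100 = 60.51 %

60.5 %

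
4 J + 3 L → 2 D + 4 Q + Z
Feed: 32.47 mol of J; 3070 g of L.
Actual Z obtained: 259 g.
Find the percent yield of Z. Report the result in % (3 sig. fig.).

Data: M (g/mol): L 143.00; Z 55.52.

n(J) = 32.47 mol
n(L) = 3070 / 143.00 = 21.47 mol
n/ν for J = 32.47/4 = 8.118
n/ν for L = 21.47/3 = 7.157
Smallest n/ν is L → limiting reagent.
theoretical n(Z) = (1/3) × 21.47 = 7.157 mol → 397.4 g
% yield = 259 / 397.4 × 100 = 65.17 %

65.2 %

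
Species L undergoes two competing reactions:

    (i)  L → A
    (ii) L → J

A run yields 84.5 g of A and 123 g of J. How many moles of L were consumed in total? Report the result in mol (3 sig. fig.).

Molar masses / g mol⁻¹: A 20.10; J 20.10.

n(A) = 84.5 / 20.10 = 4.204 mol
n(J) = 123 / 20.10 = 6.119 mol
n(L) via (i) = (1/1)×4.204 = 4.204 mol
n(L) via (ii) = (1/1)×6.119 = 6.119 mol
total n(L) = 4.204 + 6.119 = 10.32 mol

10.3 mol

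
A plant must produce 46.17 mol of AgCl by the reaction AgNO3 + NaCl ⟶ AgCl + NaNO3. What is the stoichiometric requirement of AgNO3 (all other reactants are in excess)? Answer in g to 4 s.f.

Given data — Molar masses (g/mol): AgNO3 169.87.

7843 g

n(AgCl) = 46.17 mol
n(AgNO3) = (1/1) × 46.17 = 46.17 mol
mass = 46.17 × 169.87 = 7843 g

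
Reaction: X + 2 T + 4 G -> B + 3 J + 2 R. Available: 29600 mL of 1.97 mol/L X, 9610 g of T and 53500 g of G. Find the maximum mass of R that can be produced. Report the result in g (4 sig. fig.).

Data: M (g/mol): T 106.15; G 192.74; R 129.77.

11750 g

n(X) = 1.97 × 29600/1000 = 58.31 mol
n(T) = 9610 / 106.15 = 90.53 mol
n(G) = 53500 / 192.74 = 277.6 mol
n/ν for X = 58.31/1 = 58.31
n/ν for T = 90.53/2 = 45.27
n/ν for G = 277.6/4 = 69.40
Smallest n/ν is T → limiting reagent.
n(R) = (2/2) × 90.53 = 90.53 mol
mass = 90.53 × 129.77 = 11750 g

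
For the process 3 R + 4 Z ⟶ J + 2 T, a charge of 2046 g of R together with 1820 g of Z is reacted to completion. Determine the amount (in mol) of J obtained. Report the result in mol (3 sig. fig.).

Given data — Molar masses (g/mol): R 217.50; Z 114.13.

3.14 mol

n(R) = 2046 / 217.50 = 9.407 mol
n(Z) = 1820 / 114.13 = 15.95 mol
n/ν → R: 3.136, Z: 3.988; R is limiting.
n(J) = (1/3) × 9.407 = 3.136 mol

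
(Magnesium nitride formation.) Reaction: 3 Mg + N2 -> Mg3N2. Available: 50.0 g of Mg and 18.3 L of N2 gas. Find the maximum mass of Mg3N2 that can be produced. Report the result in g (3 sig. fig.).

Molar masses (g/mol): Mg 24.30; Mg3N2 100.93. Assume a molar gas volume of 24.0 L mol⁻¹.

n(Mg) = 50.00 / 24.30 = 2.058 mol
n(N2) = 18.30 / 24.0 = 0.7625 mol
n/ν for Mg = 2.058/3 = 0.6860
n/ν for N2 = 0.7625/1 = 0.7625
Smallest n/ν is Mg → limiting reagent.
n(Mg3N2) = (1/3) × 2.058 = 0.6860 mol
mass = 0.6860 × 100.93 = 69.24 g

69.2 g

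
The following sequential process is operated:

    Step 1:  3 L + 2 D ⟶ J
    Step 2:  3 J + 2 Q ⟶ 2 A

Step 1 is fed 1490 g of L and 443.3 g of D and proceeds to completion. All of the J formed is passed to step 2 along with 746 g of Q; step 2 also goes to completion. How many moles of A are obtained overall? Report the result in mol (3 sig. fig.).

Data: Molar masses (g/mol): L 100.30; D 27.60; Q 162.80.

3.30 mol

Step 1:
n(L) = 1490 / 100.30 = 14.86 mol
n(D) = 443.3 / 27.60 = 16.06 mol
n/ν for L = 14.86/3 = 4.953
n/ν for D = 16.06/2 = 8.030
Smallest n/ν is L → limiting reagent.
n(J) produced = (1/3) × 14.86 = 4.953 mol
Step 2:
n(J) available = 4.953 mol
n(Q) = 746.0 / 162.80 = 4.582 mol
n/ν for J = 4.953/3 = 1.651
n/ν for Q = 4.582/2 = 2.291
Smallest n/ν is J → limiting reagent.
n(A) = (2/3) × 4.953 = 3.302 mol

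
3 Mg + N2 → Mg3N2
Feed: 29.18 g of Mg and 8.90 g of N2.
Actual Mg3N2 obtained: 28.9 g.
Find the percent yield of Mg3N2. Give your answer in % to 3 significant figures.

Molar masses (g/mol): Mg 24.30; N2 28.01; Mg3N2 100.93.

n(Mg) = 29.18 / 24.30 = 1.201 mol
n(N2) = 8.900 / 28.01 = 0.3177 mol
n/ν → Mg: 0.4003, N2: 0.3177; N2 is limiting.
theoretical n(Mg3N2) = (1/1) × 0.3177 = 0.3177 mol → 32.07 g
% yield = 28.9 / 32.07 × 100 = 90.12 %

90.1 %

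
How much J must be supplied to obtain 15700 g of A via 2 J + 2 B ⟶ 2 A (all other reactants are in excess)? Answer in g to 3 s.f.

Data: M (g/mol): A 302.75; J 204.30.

10600 g

n(A) = 15700 / 302.75 = 51.86 mol
n(J) = (2/2) × 51.86 = 51.86 mol
mass = 51.86 × 204.30 = 10590 g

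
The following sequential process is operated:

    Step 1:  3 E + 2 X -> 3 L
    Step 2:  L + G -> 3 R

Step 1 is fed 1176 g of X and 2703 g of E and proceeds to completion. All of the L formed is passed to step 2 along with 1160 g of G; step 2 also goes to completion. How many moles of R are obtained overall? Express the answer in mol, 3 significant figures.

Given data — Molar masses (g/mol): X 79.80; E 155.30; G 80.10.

Step 1:
n(X) = 1176 / 79.80 = 14.74 mol
n(E) = 2703 / 155.30 = 17.41 mol
n/ν for X = 14.74/2 = 7.370
n/ν for E = 17.41/3 = 5.803
Smallest n/ν is E → limiting reagent.
n(L) produced = (3/3) × 17.41 = 17.41 mol
Step 2:
n(L) available = 17.41 mol
n(G) = 1160 / 80.10 = 14.48 mol
n/ν for L = 17.41/1 = 17.41
n/ν for G = 14.48/1 = 14.48
Smallest n/ν is G → limiting reagent.
n(R) = (3/1) × 14.48 = 43.44 mol

43.4 mol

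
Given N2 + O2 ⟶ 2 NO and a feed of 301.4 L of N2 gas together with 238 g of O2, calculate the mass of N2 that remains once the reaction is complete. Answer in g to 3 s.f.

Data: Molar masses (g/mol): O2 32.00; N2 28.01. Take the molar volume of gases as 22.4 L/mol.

n(N2) = 301.4 / 22.4 = 13.46 mol
n(O2) = 238.0 / 32.00 = 7.438 mol
n/ν → N2: 13.46, O2: 7.438; O2 is limiting.
N2 consumed = (1/1) × 7.438 = 7.438 mol
N2 remaining = 13.46 − 7.438 = 6.022 mol
mass = 6.022 × 28.01 = 168.7 g

169 g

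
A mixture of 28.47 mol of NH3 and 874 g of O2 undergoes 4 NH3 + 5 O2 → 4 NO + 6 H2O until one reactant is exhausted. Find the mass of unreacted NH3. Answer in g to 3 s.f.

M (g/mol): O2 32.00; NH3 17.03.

n(NH3) = 28.47 mol
n(O2) = 874.0 / 32.00 = 27.31 mol
n/ν for NH3 = 28.47/4 = 7.118
n/ν for O2 = 27.31/5 = 5.462
Smallest n/ν is O2 → limiting reagent.
NH3 consumed = (4/5) × 27.31 = 21.85 mol
NH3 remaining = 28.47 − 21.85 = 6.620 mol
mass = 6.620 × 17.03 = 112.7 g

113 g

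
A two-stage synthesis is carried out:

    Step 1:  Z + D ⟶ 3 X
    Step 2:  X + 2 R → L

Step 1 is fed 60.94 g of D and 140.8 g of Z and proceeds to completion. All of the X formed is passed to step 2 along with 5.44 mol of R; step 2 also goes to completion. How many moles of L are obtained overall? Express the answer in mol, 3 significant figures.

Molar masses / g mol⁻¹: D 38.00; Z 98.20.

2.72 mol

Step 1:
n(D) = 60.94 / 38.00 = 1.604 mol
n(Z) = 140.8 / 98.20 = 1.434 mol
n/ν for D = 1.604/1 = 1.604
n/ν for Z = 1.434/1 = 1.434
Smallest n/ν is Z → limiting reagent.
n(X) produced = (3/1) × 1.434 = 4.302 mol
Step 2:
n(X) available = 4.302 mol
n(R) = 5.440 mol
n/ν for X = 4.302/1 = 4.302
n/ν for R = 5.440/2 = 2.720
Smallest n/ν is R → limiting reagent.
n(L) = (1/2) × 5.440 = 2.720 mol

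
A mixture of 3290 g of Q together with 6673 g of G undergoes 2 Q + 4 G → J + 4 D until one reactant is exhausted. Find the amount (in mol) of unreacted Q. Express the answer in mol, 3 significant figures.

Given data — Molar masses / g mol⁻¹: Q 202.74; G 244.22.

n(Q) = 3290 / 202.74 = 16.23 mol
n(G) = 6673 / 244.22 = 27.32 mol
n/ν for Q = 16.23/2 = 8.115
n/ν for G = 27.32/4 = 6.830
Smallest n/ν is G → limiting reagent.
Q consumed = (2/4) × 27.32 = 13.66 mol
Q remaining = 16.23 − 13.66 = 2.570 mol

2.57 mol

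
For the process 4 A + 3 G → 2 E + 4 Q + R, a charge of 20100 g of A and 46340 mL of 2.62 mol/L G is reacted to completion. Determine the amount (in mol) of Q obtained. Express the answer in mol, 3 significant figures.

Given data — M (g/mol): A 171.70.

n(A) = 20100 / 171.70 = 117.1 mol
n(G) = 2.62 × 46340/1000 = 121.4 mol
n/ν for A = 117.1/4 = 29.28
n/ν for G = 121.4/3 = 40.47
Smallest n/ν is A → limiting reagent.
n(Q) = (4/4) × 117.1 = 117.1 mol

117 mol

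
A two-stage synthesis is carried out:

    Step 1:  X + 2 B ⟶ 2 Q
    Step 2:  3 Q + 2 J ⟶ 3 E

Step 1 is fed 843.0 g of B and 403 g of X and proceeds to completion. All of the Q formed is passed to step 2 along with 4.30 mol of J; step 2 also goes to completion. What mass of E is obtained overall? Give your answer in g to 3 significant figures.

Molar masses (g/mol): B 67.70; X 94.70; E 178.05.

Step 1:
n(B) = 843.0 / 67.70 = 12.45 mol
n(X) = 403.0 / 94.70 = 4.256 mol
n/ν → B: 6.225, X: 4.256; X is limiting.
n(Q) produced = (2/1) × 4.256 = 8.512 mol
Step 2:
n(Q) available = 8.512 mol
n(J) = 4.300 mol
n/ν → Q: 2.837, J: 2.150; J is limiting.
n(E) = (3/2) × 4.300 = 6.450 mol
mass = 6.450 × 178.05 = 1148 g

1150 g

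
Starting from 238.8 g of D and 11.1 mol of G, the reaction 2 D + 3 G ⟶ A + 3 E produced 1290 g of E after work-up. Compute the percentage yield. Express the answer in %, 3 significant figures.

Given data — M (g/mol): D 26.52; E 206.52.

n(D) = 238.8 / 26.52 = 9.005 mol
n(G) = 11.10 mol
n/ν for D = 9.005/2 = 4.503
n/ν for G = 11.10/3 = 3.700
Smallest n/ν is G → limiting reagent.
theoretical n(E) = (3/3) × 11.10 = 11.10 mol → 2292 g
% yield = 1290 / 2292 × 100 = 56.28 %

56.3 %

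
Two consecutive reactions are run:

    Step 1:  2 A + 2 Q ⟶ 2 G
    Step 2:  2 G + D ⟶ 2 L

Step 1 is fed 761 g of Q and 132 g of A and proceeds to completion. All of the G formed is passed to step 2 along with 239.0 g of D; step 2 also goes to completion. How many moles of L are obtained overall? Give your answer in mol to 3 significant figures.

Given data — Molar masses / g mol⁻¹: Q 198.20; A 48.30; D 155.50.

2.73 mol

Step 1:
n(Q) = 761.0 / 198.20 = 3.840 mol
n(A) = 132.0 / 48.30 = 2.733 mol
n/ν → Q: 1.920, A: 1.367; A is limiting.
n(G) produced = (2/2) × 2.733 = 2.733 mol
Step 2:
n(G) available = 2.733 mol
n(D) = 239.0 / 155.50 = 1.537 mol
n/ν → G: 1.367, D: 1.537; G is limiting.
n(L) = (2/2) × 2.733 = 2.733 mol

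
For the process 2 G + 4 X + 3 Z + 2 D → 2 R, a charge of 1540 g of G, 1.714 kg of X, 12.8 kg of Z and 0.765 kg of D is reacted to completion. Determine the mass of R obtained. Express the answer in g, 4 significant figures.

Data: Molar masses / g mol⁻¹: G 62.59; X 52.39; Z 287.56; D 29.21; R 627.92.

10270 g

n(G) = 1540 / 62.59 = 24.60 mol
n(X) = 1.714×1000 / 52.39 = 32.72 mol
n(Z) = 12.80×1000 / 287.56 = 44.51 mol
n(D) = 0.7650×1000 / 29.21 = 26.19 mol
n/ν → G: 12.30, X: 8.180, Z: 14.84, D: 13.10; X is limiting.
n(R) = (2/4) × 32.72 = 16.36 mol
mass = 16.36 × 627.92 = 10270 g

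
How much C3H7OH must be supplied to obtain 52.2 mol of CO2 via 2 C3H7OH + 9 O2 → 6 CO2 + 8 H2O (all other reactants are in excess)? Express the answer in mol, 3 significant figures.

n(CO2) = 52.20 mol
n(C3H7OH) = (2/6) × 52.20 = 17.40 mol

17.4 mol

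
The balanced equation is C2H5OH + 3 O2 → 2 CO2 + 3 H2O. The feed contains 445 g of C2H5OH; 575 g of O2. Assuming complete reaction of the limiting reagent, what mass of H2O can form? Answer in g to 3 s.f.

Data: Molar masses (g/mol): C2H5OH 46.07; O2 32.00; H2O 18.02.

n(C2H5OH) = 445.0 / 46.07 = 9.659 mol
n(O2) = 575.0 / 32.00 = 17.97 mol
n/ν → C2H5OH: 9.659, O2: 5.990; O2 is limiting.
n(H2O) = (3/3) × 17.97 = 17.97 mol
mass = 17.97 × 18.02 = 323.8 g

324 g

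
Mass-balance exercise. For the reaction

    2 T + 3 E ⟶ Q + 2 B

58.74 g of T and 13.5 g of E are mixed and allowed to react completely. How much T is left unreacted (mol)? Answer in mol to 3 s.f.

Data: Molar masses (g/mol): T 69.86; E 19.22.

n(T) = 58.74 / 69.86 = 0.8408 mol
n(E) = 13.50 / 19.22 = 0.7024 mol
n/ν → T: 0.4204, E: 0.2341; E is limiting.
T consumed = (2/3) × 0.7024 = 0.4683 mol
T remaining = 0.8408 − 0.4683 = 0.3725 mol

0.373 mol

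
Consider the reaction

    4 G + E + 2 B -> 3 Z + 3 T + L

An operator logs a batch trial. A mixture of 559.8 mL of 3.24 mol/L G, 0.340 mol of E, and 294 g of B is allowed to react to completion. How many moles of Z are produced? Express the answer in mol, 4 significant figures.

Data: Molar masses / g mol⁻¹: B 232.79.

n(G) = 3.24 × 559.8/1000 = 1.814 mol
n(E) = 0.3400 mol
n(B) = 294.0 / 232.79 = 1.263 mol
n/ν → G: 0.4535, E: 0.3400, B: 0.6315; E is limiting.
n(Z) = (3/1) × 0.3400 = 1.020 mol

1.020 mol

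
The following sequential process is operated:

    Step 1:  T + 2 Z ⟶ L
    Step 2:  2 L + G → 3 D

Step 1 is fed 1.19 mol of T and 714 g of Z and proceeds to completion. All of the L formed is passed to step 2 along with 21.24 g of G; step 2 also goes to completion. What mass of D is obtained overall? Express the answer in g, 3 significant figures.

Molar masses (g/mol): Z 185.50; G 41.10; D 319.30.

495 g

Step 1:
n(T) = 1.190 mol
n(Z) = 714.0 / 185.50 = 3.849 mol
n/ν for T = 1.190/1 = 1.190
n/ν for Z = 3.849/2 = 1.925
Smallest n/ν is T → limiting reagent.
n(L) produced = (1/1) × 1.190 = 1.190 mol
Step 2:
n(L) available = 1.190 mol
n(G) = 21.24 / 41.10 = 0.5168 mol
n/ν for L = 1.190/2 = 0.5950
n/ν for G = 0.5168/1 = 0.5168
Smallest n/ν is G → limiting reagent.
n(D) = (3/1) × 0.5168 = 1.550 mol
mass = 1.550 × 319.30 = 494.9 g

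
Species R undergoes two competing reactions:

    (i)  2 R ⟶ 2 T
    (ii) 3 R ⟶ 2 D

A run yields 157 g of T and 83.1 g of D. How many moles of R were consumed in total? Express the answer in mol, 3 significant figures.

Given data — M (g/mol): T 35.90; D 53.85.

6.69 mol

n(T) = 157 / 35.90 = 4.373 mol
n(D) = 83.1 / 53.85 = 1.543 mol
n(R) via (i) = (2/2)×4.373 = 4.373 mol
n(R) via (ii) = (3/2)×1.543 = 2.315 mol
total n(R) = 4.373 + 2.315 = 6.688 mol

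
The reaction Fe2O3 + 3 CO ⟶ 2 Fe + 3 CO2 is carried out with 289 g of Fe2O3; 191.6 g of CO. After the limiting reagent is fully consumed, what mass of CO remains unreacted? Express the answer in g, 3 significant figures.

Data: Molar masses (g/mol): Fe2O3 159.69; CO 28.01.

39.5 g

n(Fe2O3) = 289.0 / 159.69 = 1.810 mol
n(CO) = 191.6 / 28.01 = 6.840 mol
n/ν for Fe2O3 = 1.810/1 = 1.810
n/ν for CO = 6.840/3 = 2.280
Smallest n/ν is Fe2O3 → limiting reagent.
CO consumed = (3/1) × 1.810 = 5.430 mol
CO remaining = 6.840 − 5.430 = 1.410 mol
mass = 1.410 × 28.01 = 39.49 g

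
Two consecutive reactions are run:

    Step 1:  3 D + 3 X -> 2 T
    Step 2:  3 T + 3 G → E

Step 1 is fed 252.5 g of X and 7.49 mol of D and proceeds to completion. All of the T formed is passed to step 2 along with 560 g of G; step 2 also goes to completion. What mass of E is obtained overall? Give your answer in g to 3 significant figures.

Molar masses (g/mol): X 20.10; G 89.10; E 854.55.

Step 1:
n(X) = 252.5 / 20.10 = 12.56 mol
n(D) = 7.490 mol
n/ν for X = 12.56/3 = 4.187
n/ν for D = 7.490/3 = 2.497
Smallest n/ν is D → limiting reagent.
n(T) produced = (2/3) × 7.490 = 4.993 mol
Step 2:
n(T) available = 4.993 mol
n(G) = 560.0 / 89.10 = 6.285 mol
n/ν for T = 4.993/3 = 1.664
n/ν for G = 6.285/3 = 2.095
Smallest n/ν is T → limiting reagent.
n(E) = (1/3) × 4.993 = 1.664 mol
mass = 1.664 × 854.55 = 1422 g

1420 g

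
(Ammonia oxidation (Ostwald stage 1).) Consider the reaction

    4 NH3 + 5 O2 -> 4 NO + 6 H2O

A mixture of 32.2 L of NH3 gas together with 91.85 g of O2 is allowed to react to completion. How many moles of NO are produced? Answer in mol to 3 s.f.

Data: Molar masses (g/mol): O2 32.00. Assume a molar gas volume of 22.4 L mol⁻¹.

n(NH3) = 32.20 / 22.4 = 1.438 mol
n(O2) = 91.85 / 32.00 = 2.870 mol
n/ν for NH3 = 1.438/4 = 0.3595
n/ν for O2 = 2.870/5 = 0.5740
Smallest n/ν is NH3 → limiting reagent.
n(NO) = (4/4) × 1.438 = 1.438 mol

1.44 mol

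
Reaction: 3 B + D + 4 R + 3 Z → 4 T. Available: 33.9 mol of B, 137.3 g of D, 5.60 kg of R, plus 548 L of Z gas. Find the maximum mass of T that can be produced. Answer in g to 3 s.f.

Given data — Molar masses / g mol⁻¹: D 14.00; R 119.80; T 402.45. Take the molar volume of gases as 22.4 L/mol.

13100 g

n(B) = 33.90 mol
n(D) = 137.3 / 14.00 = 9.807 mol
n(R) = 5.600×1000 / 119.80 = 46.74 mol
n(Z) = 548.0 / 22.4 = 24.46 mol
n/ν for B = 33.90/3 = 11.30
n/ν for D = 9.807/1 = 9.807
n/ν for R = 46.74/4 = 11.69
n/ν for Z = 24.46/3 = 8.153
Smallest n/ν is Z → limiting reagent.
n(T) = (4/3) × 24.46 = 32.61 mol
mass = 32.61 × 402.45 = 13120 g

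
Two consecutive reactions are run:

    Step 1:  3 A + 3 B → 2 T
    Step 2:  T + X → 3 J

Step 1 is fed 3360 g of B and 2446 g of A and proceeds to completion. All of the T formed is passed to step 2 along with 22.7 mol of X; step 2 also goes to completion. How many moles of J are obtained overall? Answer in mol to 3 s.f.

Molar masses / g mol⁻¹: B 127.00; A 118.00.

41.5 mol

Step 1:
n(B) = 3360 / 127.00 = 26.46 mol
n(A) = 2446 / 118.00 = 20.73 mol
n/ν → B: 8.820, A: 6.910; A is limiting.
n(T) produced = (2/3) × 20.73 = 13.82 mol
Step 2:
n(T) available = 13.82 mol
n(X) = 22.70 mol
n/ν → T: 13.82, X: 22.70; T is limiting.
n(J) = (3/1) × 13.82 = 41.46 mol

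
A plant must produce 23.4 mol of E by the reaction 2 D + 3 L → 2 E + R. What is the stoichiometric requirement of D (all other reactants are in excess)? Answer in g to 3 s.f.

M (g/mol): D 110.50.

2590 g

n(E) = 23.40 mol
n(D) = (2/2) × 23.40 = 23.40 mol
mass = 23.40 × 110.50 = 2586 g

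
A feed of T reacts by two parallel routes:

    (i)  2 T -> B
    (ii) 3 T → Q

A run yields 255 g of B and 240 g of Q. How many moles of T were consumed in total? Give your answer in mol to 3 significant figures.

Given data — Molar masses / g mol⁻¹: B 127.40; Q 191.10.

7.77 mol

n(B) = 255 / 127.40 = 2.002 mol
n(Q) = 240 / 191.10 = 1.256 mol
n(T) via (i) = (2/1)×2.002 = 4.004 mol
n(T) via (ii) = (3/1)×1.256 = 3.768 mol
total n(T) = 4.004 + 3.768 = 7.772 mol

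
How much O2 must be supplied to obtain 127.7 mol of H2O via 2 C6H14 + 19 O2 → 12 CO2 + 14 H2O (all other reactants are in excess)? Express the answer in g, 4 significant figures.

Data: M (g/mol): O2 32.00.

n(H2O) = 127.7 mol
n(O2) = (19/14) × 127.7 = 173.3 mol
mass = 173.3 × 32.00 = 5546 g

5546 g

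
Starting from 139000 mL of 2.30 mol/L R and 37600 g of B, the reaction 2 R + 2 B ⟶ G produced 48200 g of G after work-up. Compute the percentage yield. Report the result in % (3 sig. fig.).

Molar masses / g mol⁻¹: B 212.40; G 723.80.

75.2 %

n(R) = 2.30 × 139000/1000 = 319.7 mol
n(B) = 37600 / 212.40 = 177.0 mol
n/ν for R = 319.7/2 = 159.9
n/ν for B = 177.0/2 = 88.50
Smallest n/ν is B → limiting reagent.
theoretical n(G) = (1/2) × 177.0 = 88.50 mol → 64060 g
% yield = 48200 / 64060 × 100 = 75.24 %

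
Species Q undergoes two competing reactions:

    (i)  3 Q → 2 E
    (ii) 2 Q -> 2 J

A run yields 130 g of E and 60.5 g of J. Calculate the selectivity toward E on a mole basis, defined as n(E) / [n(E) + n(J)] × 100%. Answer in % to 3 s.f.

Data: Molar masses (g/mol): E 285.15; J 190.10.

58.9 %

n(E) = 130 / 285.15 = 0.4559 mol
n(J) = 60.5 / 190.10 = 0.3183 mol
selectivity = 0.4559/(0.4559+0.3183) × 100 = 58.89 %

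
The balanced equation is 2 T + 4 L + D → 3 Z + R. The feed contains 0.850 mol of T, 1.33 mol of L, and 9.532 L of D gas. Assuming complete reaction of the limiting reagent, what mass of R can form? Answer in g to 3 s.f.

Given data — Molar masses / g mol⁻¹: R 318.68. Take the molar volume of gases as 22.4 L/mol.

n(T) = 0.8500 mol
n(L) = 1.330 mol
n(D) = 9.532 / 22.4 = 0.4255 mol
n/ν for T = 0.8500/2 = 0.4250
n/ν for L = 1.330/4 = 0.3325
n/ν for D = 0.4255/1 = 0.4255
Smallest n/ν is L → limiting reagent.
n(R) = (1/4) × 1.330 = 0.3325 mol
mass = 0.3325 × 318.68 = 106.0 g

106 g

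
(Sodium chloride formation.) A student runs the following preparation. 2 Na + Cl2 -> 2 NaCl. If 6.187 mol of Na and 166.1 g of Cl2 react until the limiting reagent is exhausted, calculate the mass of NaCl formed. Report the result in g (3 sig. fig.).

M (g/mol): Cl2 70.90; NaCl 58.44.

n(Na) = 6.187 mol
n(Cl2) = 166.1 / 70.90 = 2.343 mol
n/ν for Na = 6.187/2 = 3.094
n/ν for Cl2 = 2.343/1 = 2.343
Smallest n/ν is Cl2 → limiting reagent.
n(NaCl) = (2/1) × 2.343 = 4.686 mol
mass = 4.686 × 58.44 = 273.8 g

274 g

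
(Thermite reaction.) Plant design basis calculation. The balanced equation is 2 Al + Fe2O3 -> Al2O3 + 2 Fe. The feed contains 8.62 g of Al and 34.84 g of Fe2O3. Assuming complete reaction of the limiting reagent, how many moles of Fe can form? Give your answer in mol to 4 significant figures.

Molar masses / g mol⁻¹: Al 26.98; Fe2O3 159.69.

n(Al) = 8.620 / 26.98 = 0.3195 mol
n(Fe2O3) = 34.84 / 159.69 = 0.2182 mol
n/ν for Al = 0.3195/2 = 0.1598
n/ν for Fe2O3 = 0.2182/1 = 0.2182
Smallest n/ν is Al → limiting reagent.
n(Fe) = (2/2) × 0.3195 = 0.3195 mol

0.3195 mol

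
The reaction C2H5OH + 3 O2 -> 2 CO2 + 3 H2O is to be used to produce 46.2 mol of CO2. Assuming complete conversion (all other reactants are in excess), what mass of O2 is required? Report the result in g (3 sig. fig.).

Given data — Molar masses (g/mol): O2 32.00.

2220 g

n(CO2) = 46.20 mol
n(O2) = (3/2) × 46.20 = 69.30 mol
mass = 69.30 × 32.00 = 2218 g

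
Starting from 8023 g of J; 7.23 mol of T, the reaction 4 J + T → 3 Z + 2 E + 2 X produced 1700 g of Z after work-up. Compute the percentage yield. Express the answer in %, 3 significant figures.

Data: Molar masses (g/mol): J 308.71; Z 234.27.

37.2 %

n(J) = 8023 / 308.71 = 25.99 mol
n(T) = 7.230 mol
n/ν → J: 6.498, T: 7.230; J is limiting.
theoretical n(Z) = (3/4) × 25.99 = 19.49 mol → 4566 g
% yield = 1700 / 4566 × 100 = 37.23 %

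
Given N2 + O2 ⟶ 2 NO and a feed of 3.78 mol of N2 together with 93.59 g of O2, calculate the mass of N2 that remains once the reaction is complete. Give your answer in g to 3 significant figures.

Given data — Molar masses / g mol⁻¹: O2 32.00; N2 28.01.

24.0 g

n(N2) = 3.780 mol
n(O2) = 93.59 / 32.00 = 2.925 mol
n/ν for N2 = 3.780/1 = 3.780
n/ν for O2 = 2.925/1 = 2.925
Smallest n/ν is O2 → limiting reagent.
N2 consumed = (1/1) × 2.925 = 2.925 mol
N2 remaining = 3.780 − 2.925 = 0.8550 mol
mass = 0.8550 × 28.01 = 23.95 g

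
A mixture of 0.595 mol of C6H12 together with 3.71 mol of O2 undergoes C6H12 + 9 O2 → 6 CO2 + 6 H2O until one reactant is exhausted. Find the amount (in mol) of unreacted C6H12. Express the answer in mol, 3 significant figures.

0.183 mol

n(C6H12) = 0.5950 mol
n(O2) = 3.710 mol
n/ν → C6H12: 0.5950, O2: 0.4122; O2 is limiting.
C6H12 consumed = (1/9) × 3.710 = 0.4122 mol
C6H12 remaining = 0.5950 − 0.4122 = 0.1828 mol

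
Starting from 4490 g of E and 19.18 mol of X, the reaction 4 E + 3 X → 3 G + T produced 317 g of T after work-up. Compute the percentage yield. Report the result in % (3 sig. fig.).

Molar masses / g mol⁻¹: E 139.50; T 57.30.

n(E) = 4490 / 139.50 = 32.19 mol
n(X) = 19.18 mol
n/ν for E = 32.19/4 = 8.048
n/ν for X = 19.18/3 = 6.393
Smallest n/ν is X → limiting reagent.
theoretical n(T) = (1/3) × 19.18 = 6.393 mol → 366.3 g
% yield = 317 / 366.3 × 100 = 86.54 %

86.5 %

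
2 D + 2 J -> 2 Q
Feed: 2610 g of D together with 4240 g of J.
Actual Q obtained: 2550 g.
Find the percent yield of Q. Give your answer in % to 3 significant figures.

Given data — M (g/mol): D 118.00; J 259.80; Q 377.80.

41.4 %

n(D) = 2610 / 118.00 = 22.12 mol
n(J) = 4240 / 259.80 = 16.32 mol
n/ν → D: 11.06, J: 8.160; J is limiting.
theoretical n(Q) = (2/2) × 16.32 = 16.32 mol → 6166 g
% yield = 2550 / 6166 × 100 = 41.36 %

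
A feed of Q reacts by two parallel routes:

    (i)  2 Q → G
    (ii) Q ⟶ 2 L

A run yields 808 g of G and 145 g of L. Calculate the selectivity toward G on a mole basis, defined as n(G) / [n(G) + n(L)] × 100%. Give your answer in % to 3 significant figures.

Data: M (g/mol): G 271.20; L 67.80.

n(G) = 808 / 271.20 = 2.979 mol
n(L) = 145 / 67.80 = 2.139 mol
selectivity = 2.979/(2.979+2.139) × 100 = 58.21 %

58.2 %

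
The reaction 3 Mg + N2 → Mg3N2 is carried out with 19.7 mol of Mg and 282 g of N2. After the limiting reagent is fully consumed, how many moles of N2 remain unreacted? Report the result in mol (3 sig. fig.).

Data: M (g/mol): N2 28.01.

n(Mg) = 19.70 mol
n(N2) = 282.0 / 28.01 = 10.07 mol
n/ν for Mg = 19.70/3 = 6.567
n/ν for N2 = 10.07/1 = 10.07
Smallest n/ν is Mg → limiting reagent.
N2 consumed = (1/3) × 19.70 = 6.567 mol
N2 remaining = 10.07 − 6.567 = 3.503 mol

3.50 mol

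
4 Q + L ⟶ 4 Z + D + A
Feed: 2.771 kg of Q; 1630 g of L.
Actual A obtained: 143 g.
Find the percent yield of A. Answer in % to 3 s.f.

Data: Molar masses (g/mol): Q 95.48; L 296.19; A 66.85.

n(Q) = 2.771×1000 / 95.48 = 29.02 mol
n(L) = 1630 / 296.19 = 5.503 mol
n/ν → Q: 7.255, L: 5.503; L is limiting.
theoretical n(A) = (1/1) × 5.503 = 5.503 mol → 367.9 g
% yield = 143 / 367.9 × 100 = 38.87 %

38.9 %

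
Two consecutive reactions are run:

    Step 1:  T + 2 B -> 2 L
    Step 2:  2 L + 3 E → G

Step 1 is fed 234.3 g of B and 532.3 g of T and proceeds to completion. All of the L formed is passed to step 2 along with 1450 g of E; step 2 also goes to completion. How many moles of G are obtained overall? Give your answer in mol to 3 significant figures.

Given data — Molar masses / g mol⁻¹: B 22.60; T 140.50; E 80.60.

Step 1:
n(B) = 234.3 / 22.60 = 10.37 mol
n(T) = 532.3 / 140.50 = 3.789 mol
n/ν → B: 5.185, T: 3.789; T is limiting.
n(L) produced = (2/1) × 3.789 = 7.578 mol
Step 2:
n(L) available = 7.578 mol
n(E) = 1450 / 80.60 = 17.99 mol
n/ν → L: 3.789, E: 5.997; L is limiting.
n(G) = (1/2) × 7.578 = 3.789 mol

3.79 mol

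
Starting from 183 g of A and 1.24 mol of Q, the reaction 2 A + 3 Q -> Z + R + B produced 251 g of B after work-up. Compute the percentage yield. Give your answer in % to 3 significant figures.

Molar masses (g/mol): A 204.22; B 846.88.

71.7 %

n(A) = 183.0 / 204.22 = 0.8961 mol
n(Q) = 1.240 mol
n/ν for A = 0.8961/2 = 0.4481
n/ν for Q = 1.240/3 = 0.4133
Smallest n/ν is Q → limiting reagent.
theoretical n(B) = (1/3) × 1.240 = 0.4133 mol → 350.0 g
% yield = 251 / 350.0 × 100 = 71.71 %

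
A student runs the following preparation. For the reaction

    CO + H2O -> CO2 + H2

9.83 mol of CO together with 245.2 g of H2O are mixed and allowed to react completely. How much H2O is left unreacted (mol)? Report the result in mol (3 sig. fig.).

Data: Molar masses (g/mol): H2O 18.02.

3.78 mol

n(CO) = 9.830 mol
n(H2O) = 245.2 / 18.02 = 13.61 mol
n/ν → CO: 9.830, H2O: 13.61; CO is limiting.
H2O consumed = (1/1) × 9.830 = 9.830 mol
H2O remaining = 13.61 − 9.830 = 3.780 mol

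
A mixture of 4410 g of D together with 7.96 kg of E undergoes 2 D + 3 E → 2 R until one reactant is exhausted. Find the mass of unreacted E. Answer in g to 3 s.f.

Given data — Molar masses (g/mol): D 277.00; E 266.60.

n(D) = 4410 / 277.00 = 15.92 mol
n(E) = 7.960×1000 / 266.60 = 29.86 mol
n/ν → D: 7.960, E: 9.953; D is limiting.
E consumed = (3/2) × 15.92 = 23.88 mol
E remaining = 29.86 − 23.88 = 5.980 mol
mass = 5.980 × 266.60 = 1594 g

1590 g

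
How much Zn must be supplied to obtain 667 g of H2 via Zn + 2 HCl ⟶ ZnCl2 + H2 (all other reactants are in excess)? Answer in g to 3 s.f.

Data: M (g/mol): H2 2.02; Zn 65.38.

21600 g

n(H2) = 667 / 2.02 = 330.2 mol
n(Zn) = (1/1) × 330.2 = 330.2 mol
mass = 330.2 × 65.38 = 21590 g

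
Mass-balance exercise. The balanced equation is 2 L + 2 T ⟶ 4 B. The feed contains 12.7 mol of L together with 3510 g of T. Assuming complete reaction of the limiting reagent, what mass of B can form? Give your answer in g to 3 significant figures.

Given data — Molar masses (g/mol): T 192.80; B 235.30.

n(L) = 12.70 mol
n(T) = 3510 / 192.80 = 18.21 mol
n/ν for L = 12.70/2 = 6.350
n/ν for T = 18.21/2 = 9.105
Smallest n/ν is L → limiting reagent.
n(B) = (4/2) × 12.70 = 25.40 mol
mass = 25.40 × 235.30 = 5977 g

5980 g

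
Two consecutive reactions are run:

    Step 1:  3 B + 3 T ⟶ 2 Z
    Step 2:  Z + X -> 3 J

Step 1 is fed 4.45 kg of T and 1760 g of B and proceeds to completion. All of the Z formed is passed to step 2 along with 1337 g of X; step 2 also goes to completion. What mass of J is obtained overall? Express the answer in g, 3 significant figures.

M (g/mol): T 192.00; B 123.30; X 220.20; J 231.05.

Step 1:
n(T) = 4.450×1000 / 192.00 = 23.18 mol
n(B) = 1760 / 123.30 = 14.27 mol
n/ν for T = 23.18/3 = 7.727
n/ν for B = 14.27/3 = 4.757
Smallest n/ν is B → limiting reagent.
n(Z) produced = (2/3) × 14.27 = 9.513 mol
Step 2:
n(Z) available = 9.513 mol
n(X) = 1337 / 220.20 = 6.072 mol
n/ν for Z = 9.513/1 = 9.513
n/ν for X = 6.072/1 = 6.072
Smallest n/ν is X → limiting reagent.
n(J) = (3/1) × 6.072 = 18.22 mol
mass = 18.22 × 231.05 = 4210 g

4210 g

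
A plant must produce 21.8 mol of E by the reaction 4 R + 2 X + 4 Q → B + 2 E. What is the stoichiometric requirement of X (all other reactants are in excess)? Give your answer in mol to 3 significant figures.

n(E) = 21.80 mol
n(X) = (2/2) × 21.80 = 21.80 mol

21.8 mol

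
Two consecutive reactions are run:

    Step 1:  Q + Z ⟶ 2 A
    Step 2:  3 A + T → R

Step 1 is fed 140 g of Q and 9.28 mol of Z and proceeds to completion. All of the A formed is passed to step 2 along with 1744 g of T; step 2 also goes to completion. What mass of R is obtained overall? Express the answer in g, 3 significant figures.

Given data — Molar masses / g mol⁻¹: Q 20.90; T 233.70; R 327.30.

1460 g

Step 1:
n(Q) = 140.0 / 20.90 = 6.699 mol
n(Z) = 9.280 mol
n/ν → Q: 6.699, Z: 9.280; Q is limiting.
n(A) produced = (2/1) × 6.699 = 13.40 mol
Step 2:
n(A) available = 13.40 mol
n(T) = 1744 / 233.70 = 7.463 mol
n/ν → A: 4.467, T: 7.463; A is limiting.
n(R) = (1/3) × 13.40 = 4.467 mol
mass = 4.467 × 327.30 = 1462 g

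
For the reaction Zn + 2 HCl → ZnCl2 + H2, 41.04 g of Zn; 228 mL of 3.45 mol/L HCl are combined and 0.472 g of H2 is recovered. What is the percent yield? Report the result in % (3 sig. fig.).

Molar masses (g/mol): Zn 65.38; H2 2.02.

n(Zn) = 41.04 / 65.38 = 0.6277 mol
n(HCl) = 3.45 × 228.0/1000 = 0.7866 mol
n/ν for Zn = 0.6277/1 = 0.6277
n/ν for HCl = 0.7866/2 = 0.3933
Smallest n/ν is HCl → limiting reagent.
theoretical n(H2) = (1/2) × 0.7866 = 0.3933 mol → 0.7945 g
% yield = 0.472 / 0.7945 × 100 = 59.41 %

59.4 %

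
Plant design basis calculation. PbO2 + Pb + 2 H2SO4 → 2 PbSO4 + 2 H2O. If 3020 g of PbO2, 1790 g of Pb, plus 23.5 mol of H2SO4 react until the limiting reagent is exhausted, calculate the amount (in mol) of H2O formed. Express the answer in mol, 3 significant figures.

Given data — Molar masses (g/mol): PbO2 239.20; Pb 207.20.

n(PbO2) = 3020 / 239.20 = 12.63 mol
n(Pb) = 1790 / 207.20 = 8.639 mol
n(H2SO4) = 23.50 mol
n/ν for PbO2 = 12.63/1 = 12.63
n/ν for Pb = 8.639/1 = 8.639
n/ν for H2SO4 = 23.50/2 = 11.75
Smallest n/ν is Pb → limiting reagent.
n(H2O) = (2/1) × 8.639 = 17.28 mol

17.3 mol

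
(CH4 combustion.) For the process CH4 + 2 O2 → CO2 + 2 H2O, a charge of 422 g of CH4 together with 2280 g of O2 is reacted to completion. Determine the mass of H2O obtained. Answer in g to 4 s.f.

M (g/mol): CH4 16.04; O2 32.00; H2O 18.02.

n(CH4) = 422.0 / 16.04 = 26.31 mol
n(O2) = 2280 / 32.00 = 71.25 mol
n/ν → CH4: 26.31, O2: 35.63; CH4 is limiting.
n(H2O) = (2/1) × 26.31 = 52.62 mol
mass = 52.62 × 18.02 = 948.2 g

948.2 g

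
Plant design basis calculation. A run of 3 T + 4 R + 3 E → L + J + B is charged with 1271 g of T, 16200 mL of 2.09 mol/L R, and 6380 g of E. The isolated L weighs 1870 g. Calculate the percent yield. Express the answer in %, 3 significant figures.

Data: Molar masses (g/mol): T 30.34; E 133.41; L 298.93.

n(T) = 1271 / 30.34 = 41.89 mol
n(R) = 2.09 × 16200/1000 = 33.86 mol
n(E) = 6380 / 133.41 = 47.82 mol
n/ν for T = 41.89/3 = 13.96
n/ν for R = 33.86/4 = 8.465
n/ν for E = 47.82/3 = 15.94
Smallest n/ν is R → limiting reagent.
theoretical n(L) = (1/4) × 33.86 = 8.465 mol → 2530 g
% yield = 1870 / 2530 × 100 = 73.91 %

73.9 %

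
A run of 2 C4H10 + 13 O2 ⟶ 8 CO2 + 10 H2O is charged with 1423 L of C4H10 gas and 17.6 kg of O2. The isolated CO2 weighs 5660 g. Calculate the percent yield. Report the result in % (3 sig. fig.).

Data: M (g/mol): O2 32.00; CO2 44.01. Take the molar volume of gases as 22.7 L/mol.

51.3 %

n(C4H10) = 1423 / 22.7 = 62.69 mol
n(O2) = 17.60×1000 / 32.00 = 550.0 mol
n/ν for C4H10 = 62.69/2 = 31.35
n/ν for O2 = 550.0/13 = 42.31
Smallest n/ν is C4H10 → limiting reagent.
theoretical n(CO2) = (8/2) × 62.69 = 250.8 mol → 11040 g
% yield = 5660 / 11040 × 100 = 51.27 %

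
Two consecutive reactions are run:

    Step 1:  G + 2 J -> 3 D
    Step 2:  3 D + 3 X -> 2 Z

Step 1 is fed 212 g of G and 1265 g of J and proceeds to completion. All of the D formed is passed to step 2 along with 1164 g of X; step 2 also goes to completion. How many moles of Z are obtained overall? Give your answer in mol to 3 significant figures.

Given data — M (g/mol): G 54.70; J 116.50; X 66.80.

Step 1:
n(G) = 212.0 / 54.70 = 3.876 mol
n(J) = 1265 / 116.50 = 10.86 mol
n/ν for G = 3.876/1 = 3.876
n/ν for J = 10.86/2 = 5.430
Smallest n/ν is G → limiting reagent.
n(D) produced = (3/1) × 3.876 = 11.63 mol
Step 2:
n(D) available = 11.63 mol
n(X) = 1164 / 66.80 = 17.43 mol
n/ν for D = 11.63/3 = 3.877
n/ν for X = 17.43/3 = 5.810
Smallest n/ν is D → limiting reagent.
n(Z) = (2/3) × 11.63 = 7.753 mol

7.75 mol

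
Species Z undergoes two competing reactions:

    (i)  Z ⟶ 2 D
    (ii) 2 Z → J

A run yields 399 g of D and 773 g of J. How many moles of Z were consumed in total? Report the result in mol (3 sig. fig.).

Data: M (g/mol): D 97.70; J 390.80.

n(D) = 399 / 97.70 = 4.084 mol
n(J) = 773 / 390.80 = 1.978 mol
n(Z) via (i) = (1/2)×4.084 = 2.042 mol
n(Z) via (ii) = (2/1)×1.978 = 3.956 mol
total n(Z) = 2.042 + 3.956 = 5.998 mol

6.00 mol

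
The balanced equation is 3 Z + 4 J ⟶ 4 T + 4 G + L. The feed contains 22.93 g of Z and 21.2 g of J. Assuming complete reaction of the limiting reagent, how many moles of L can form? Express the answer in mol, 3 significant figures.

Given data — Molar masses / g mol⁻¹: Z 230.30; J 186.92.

n(Z) = 22.93 / 230.30 = 0.09957 mol
n(J) = 21.20 / 186.92 = 0.1134 mol
n/ν for Z = 0.09957/3 = 0.03319
n/ν for J = 0.1134/4 = 0.02835
Smallest n/ν is J → limiting reagent.
n(L) = (1/4) × 0.1134 = 0.02835 mol

0.0284 mol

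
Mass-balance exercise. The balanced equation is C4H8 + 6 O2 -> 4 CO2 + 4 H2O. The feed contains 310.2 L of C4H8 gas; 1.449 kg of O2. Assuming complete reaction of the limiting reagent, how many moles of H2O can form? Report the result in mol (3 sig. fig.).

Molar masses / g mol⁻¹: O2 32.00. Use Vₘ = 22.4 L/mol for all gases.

n(C4H8) = 310.2 / 22.4 = 13.85 mol
n(O2) = 1.449×1000 / 32.00 = 45.28 mol
n/ν → C4H8: 13.85, O2: 7.547; O2 is limiting.
n(H2O) = (4/6) × 45.28 = 30.19 mol

30.2 mol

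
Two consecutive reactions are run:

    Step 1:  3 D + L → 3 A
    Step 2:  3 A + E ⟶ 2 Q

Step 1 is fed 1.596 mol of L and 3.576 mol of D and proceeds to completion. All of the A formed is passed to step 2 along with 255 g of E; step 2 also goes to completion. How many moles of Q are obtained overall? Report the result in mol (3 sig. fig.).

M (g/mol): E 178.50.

2.38 mol

Step 1:
n(L) = 1.596 mol
n(D) = 3.576 mol
n/ν for L = 1.596/1 = 1.596
n/ν for D = 3.576/3 = 1.192
Smallest n/ν is D → limiting reagent.
n(A) produced = (3/3) × 3.576 = 3.576 mol
Step 2:
n(A) available = 3.576 mol
n(E) = 255.0 / 178.50 = 1.429 mol
n/ν for A = 3.576/3 = 1.192
n/ν for E = 1.429/1 = 1.429
Smallest n/ν is A → limiting reagent.
n(Q) = (2/3) × 3.576 = 2.384 mol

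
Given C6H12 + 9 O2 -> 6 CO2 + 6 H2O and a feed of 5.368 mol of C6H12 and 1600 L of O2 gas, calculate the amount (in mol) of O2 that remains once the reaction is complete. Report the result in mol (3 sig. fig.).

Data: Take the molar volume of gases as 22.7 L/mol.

22.2 mol

n(C6H12) = 5.368 mol
n(O2) = 1600 / 22.7 = 70.48 mol
n/ν for C6H12 = 5.368/1 = 5.368
n/ν for O2 = 70.48/9 = 7.831
Smallest n/ν is C6H12 → limiting reagent.
O2 consumed = (9/1) × 5.368 = 48.31 mol
O2 remaining = 70.48 − 48.31 = 22.17 mol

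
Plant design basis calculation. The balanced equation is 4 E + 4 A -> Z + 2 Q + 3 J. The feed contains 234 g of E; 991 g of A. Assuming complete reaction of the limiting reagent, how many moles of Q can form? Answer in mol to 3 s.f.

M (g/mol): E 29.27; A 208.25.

2.38 mol

n(E) = 234.0 / 29.27 = 7.995 mol
n(A) = 991.0 / 208.25 = 4.759 mol
n/ν for E = 7.995/4 = 1.999
n/ν for A = 4.759/4 = 1.190
Smallest n/ν is A → limiting reagent.
n(Q) = (2/4) × 4.759 = 2.380 mol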